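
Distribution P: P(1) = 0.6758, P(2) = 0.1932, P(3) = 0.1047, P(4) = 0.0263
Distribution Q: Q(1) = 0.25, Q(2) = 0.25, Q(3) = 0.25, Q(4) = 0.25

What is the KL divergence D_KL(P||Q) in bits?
0.6808 bits

D_KL(P||Q) = Σ P(x) log₂(P(x)/Q(x))

Computing term by term:
  P(1)·log₂(P(1)/Q(1)) = 0.6758·log₂(0.6758/0.25) = 0.96955
  P(2)·log₂(P(2)/Q(2)) = 0.1932·log₂(0.1932/0.25) = -0.07184
  P(3)·log₂(P(3)/Q(3)) = 0.1047·log₂(0.1047/0.25) = -0.13147
  P(4)·log₂(P(4)/Q(4)) = 0.0263·log₂(0.0263/0.25) = -0.08544

D_KL(P||Q) = 0.96955 - 0.07184 - 0.13147 - 0.08544 = 0.68080 ≈ 0.6808 bits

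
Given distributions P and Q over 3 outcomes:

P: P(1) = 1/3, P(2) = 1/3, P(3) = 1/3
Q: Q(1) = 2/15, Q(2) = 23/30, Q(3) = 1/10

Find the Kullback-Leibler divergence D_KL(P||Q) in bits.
0.6191 bits

D_KL(P||Q) = Σ P(x) log₂(P(x)/Q(x))

Computing term by term:
  P(1)·log₂(P(1)/Q(1)) = (1/3)·log₂((1/3)/(2/15)) = 0.44064
  P(2)·log₂(P(2)/Q(2)) = (1/3)·log₂((1/3)/(23/30)) = -0.40054
  P(3)·log₂(P(3)/Q(3)) = (1/3)·log₂((1/3)/(1/10)) = 0.57899

D_KL(P||Q) = 0.44064 - 0.40054 + 0.57899 = 0.61909 ≈ 0.6191 bits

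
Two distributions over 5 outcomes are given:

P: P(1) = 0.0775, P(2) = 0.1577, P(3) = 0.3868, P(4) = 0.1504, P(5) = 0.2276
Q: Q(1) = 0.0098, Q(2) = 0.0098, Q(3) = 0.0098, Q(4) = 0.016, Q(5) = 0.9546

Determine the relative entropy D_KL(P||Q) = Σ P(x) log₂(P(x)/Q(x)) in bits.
2.9298 bits

D_KL(P||Q) = Σ P(x) log₂(P(x)/Q(x))

Computing term by term:
  P(1)·log₂(P(1)/Q(1)) = 0.0775·log₂(0.0775/0.0098) = 0.23121
  P(2)·log₂(P(2)/Q(2)) = 0.1577·log₂(0.1577/0.0098) = 0.63210
  P(3)·log₂(P(3)/Q(3)) = 0.3868·log₂(0.3868/0.0098) = 2.05107
  P(4)·log₂(P(4)/Q(4)) = 0.1504·log₂(0.1504/0.016) = 0.48619
  P(5)·log₂(P(5)/Q(5)) = 0.2276·log₂(0.2276/0.9546) = -0.47077

D_KL(P||Q) = 0.23121 + 0.63210 + 2.05107 + 0.48619 - 0.47077 = 2.92980 ≈ 2.9298 bits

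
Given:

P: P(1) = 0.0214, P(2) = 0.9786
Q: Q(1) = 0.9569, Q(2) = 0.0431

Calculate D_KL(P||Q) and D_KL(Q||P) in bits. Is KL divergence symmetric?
D_KL(P||Q) = 4.2912 bits, D_KL(Q||P) = 5.0522 bits. No, KL divergence is not symmetric.

D_KL(P||Q) = Σ P(x) log₂(P(x)/Q(x))

Computing term by term:
  P(1)·log₂(P(1)/Q(1)) = 0.0214·log₂(0.0214/0.9569) = -0.11733
  P(2)·log₂(P(2)/Q(2)) = 0.9786·log₂(0.9786/0.0431) = 4.40855

D_KL(P||Q) = -0.11733 + 4.40855 = 4.29122 ≈ 4.2912 bits

D_KL(Q||P) = Σ Q(x) log₂(Q(x)/P(x))

Computing term by term:
  Q(1)·log₂(Q(1)/P(1)) = 0.9569·log₂(0.9569/0.0214) = 5.24638
  Q(2)·log₂(Q(2)/P(2)) = 0.0431·log₂(0.0431/0.9786) = -0.19416

D_KL(Q||P) = 5.24638 - 0.19416 = 5.05222 ≈ 5.0522 bits

These are NOT equal (difference: 0.7610 bits). KL divergence is asymmetric: D_KL(P||Q) ≠ D_KL(Q||P) in general.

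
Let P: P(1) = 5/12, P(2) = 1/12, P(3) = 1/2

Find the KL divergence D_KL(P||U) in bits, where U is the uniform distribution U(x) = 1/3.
0.2600 bits

U(i) = 1/3 for all i

D_KL(P||U) = Σ P(x) log₂(P(x) / (1/3))
           = Σ P(x) log₂(P(x)) + log₂(3)
           = log₂(3) - H(P)

H(P) = -Σ P(x) log₂(P(x)):
  -P(1)·log₂(P(1)) = -(5/12)·log₂(5/12) = 0.52626
  -P(2)·log₂(P(2)) = -(1/12)·log₂(1/12) = 0.29875
  -P(3)·log₂(P(3)) = -(1/2)·log₂(1/2) = 0.50000
H(P) = 0.52626 + 0.29875 + 0.50000 = 1.32501 bits

log₂(3) = 1.58496 bits

D_KL(P||U) = 1.58496 - 1.32501 = 0.25995 ≈ 0.2600 bits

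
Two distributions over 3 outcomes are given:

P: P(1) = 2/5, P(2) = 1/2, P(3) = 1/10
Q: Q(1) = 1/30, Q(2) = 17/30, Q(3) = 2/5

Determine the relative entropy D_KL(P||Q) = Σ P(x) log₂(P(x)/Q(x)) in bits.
1.1437 bits

D_KL(P||Q) = Σ P(x) log₂(P(x)/Q(x))

Computing term by term:
  P(1)·log₂(P(1)/Q(1)) = (2/5)·log₂((2/5)/(1/30)) = 1.43399
  P(2)·log₂(P(2)/Q(2)) = (1/2)·log₂((1/2)/(17/30)) = -0.09029
  P(3)·log₂(P(3)/Q(3)) = (1/10)·log₂((1/10)/(2/5)) = -0.20000

D_KL(P||Q) = 1.43399 - 0.09029 - 0.20000 = 1.14370 ≈ 1.1437 bits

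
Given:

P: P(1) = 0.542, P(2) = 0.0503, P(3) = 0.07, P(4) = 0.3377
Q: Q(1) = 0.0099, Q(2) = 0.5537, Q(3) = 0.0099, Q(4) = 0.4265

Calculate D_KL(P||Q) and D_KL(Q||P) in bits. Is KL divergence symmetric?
D_KL(P||Q) = 3.0396 bits, D_KL(Q||P) = 1.9746 bits. No, KL divergence is not symmetric.

D_KL(P||Q) = Σ P(x) log₂(P(x)/Q(x))

Computing term by term:
  P(1)·log₂(P(1)/Q(1)) = 0.542·log₂(0.542/0.0099) = 3.12990
  P(2)·log₂(P(2)/Q(2)) = 0.0503·log₂(0.0503/0.5537) = -0.17406
  P(3)·log₂(P(3)/Q(3)) = 0.07·log₂(0.07/0.0099) = 0.19753
  P(4)·log₂(P(4)/Q(4)) = 0.3377·log₂(0.3377/0.4265) = -0.11374

D_KL(P||Q) = 3.12990 - 0.17406 + 0.19753 - 0.11374 = 3.03963 ≈ 3.0396 bits

D_KL(Q||P) = Σ Q(x) log₂(Q(x)/P(x))

Computing term by term:
  Q(1)·log₂(Q(1)/P(1)) = 0.0099·log₂(0.0099/0.542) = -0.05717
  Q(2)·log₂(Q(2)/P(2)) = 0.5537·log₂(0.5537/0.0503) = 1.91606
  Q(3)·log₂(Q(3)/P(3)) = 0.0099·log₂(0.0099/0.07) = -0.02794
  Q(4)·log₂(Q(4)/P(4)) = 0.4265·log₂(0.4265/0.3377) = 0.14365

D_KL(Q||P) = -0.05717 + 1.91606 - 0.02794 + 0.14365 = 1.97460 ≈ 1.9746 bits

These are NOT equal (difference: 1.0650 bits). KL divergence is asymmetric: D_KL(P||Q) ≠ D_KL(Q||P) in general.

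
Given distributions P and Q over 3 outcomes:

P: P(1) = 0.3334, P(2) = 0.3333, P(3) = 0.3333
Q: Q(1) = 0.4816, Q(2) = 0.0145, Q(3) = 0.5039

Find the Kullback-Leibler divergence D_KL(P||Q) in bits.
1.1318 bits

D_KL(P||Q) = Σ P(x) log₂(P(x)/Q(x))

Computing term by term:
  P(1)·log₂(P(1)/Q(1)) = 0.3334·log₂(0.3334/0.4816) = -0.17690
  P(2)·log₂(P(2)/Q(2)) = 0.3333·log₂(0.3333/0.0145) = 1.50741
  P(3)·log₂(P(3)/Q(3)) = 0.3333·log₂(0.3333/0.5039) = -0.19875

D_KL(P||Q) = -0.17690 + 1.50741 - 0.19875 = 1.13176 ≈ 1.1318 bits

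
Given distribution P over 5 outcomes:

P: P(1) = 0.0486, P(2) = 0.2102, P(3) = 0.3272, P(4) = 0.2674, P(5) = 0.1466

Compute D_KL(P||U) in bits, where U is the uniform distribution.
0.1946 bits

U(i) = 1/5 for all i

D_KL(P||U) = Σ P(x) log₂(P(x) / (1/5))
           = Σ P(x) log₂(P(x)) + log₂(5)
           = log₂(5) - H(P)

H(P) = -Σ P(x) log₂(P(x)):
  -P(1)·log₂(P(1)) = -(0.0486)·log₂(0.0486) = 0.21204
  -P(2)·log₂(P(2)) = -(0.2102)·log₂(0.2102) = 0.47298
  -P(3)·log₂(P(3)) = -(0.3272)·log₂(0.3272) = 0.52737
  -P(4)·log₂(P(4)) = -(0.2674)·log₂(0.2674) = 0.50884
  -P(5)·log₂(P(5)) = -(0.1466)·log₂(0.1466) = 0.40609
H(P) = 0.21204 + 0.47298 + 0.52737 + 0.50884 + 0.40609 = 2.12732 bits

log₂(5) = 2.32193 bits

D_KL(P||U) = 2.32193 - 2.12732 = 0.19461 ≈ 0.1946 bits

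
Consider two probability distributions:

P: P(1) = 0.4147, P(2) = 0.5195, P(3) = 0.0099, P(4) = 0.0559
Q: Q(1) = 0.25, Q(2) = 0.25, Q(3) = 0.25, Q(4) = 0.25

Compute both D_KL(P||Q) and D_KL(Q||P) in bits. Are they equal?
D_KL(P||Q) = 0.6840 bits, D_KL(Q||P) = 1.2585 bits. No, they are not equal.

D_KL(P||Q) = Σ P(x) log₂(P(x)/Q(x))

Computing term by term:
  P(1)·log₂(P(1)/Q(1)) = 0.4147·log₂(0.4147/0.25) = 0.30279
  P(2)·log₂(P(2)/Q(2)) = 0.5195·log₂(0.5195/0.25) = 0.54817
  P(3)·log₂(P(3)/Q(3)) = 0.0099·log₂(0.0099/0.25) = -0.04612
  P(4)·log₂(P(4)/Q(4)) = 0.0559·log₂(0.0559/0.25) = -0.12080

D_KL(P||Q) = 0.30279 + 0.54817 - 0.04612 - 0.12080 = 0.68404 ≈ 0.6840 bits

D_KL(Q||P) = Σ Q(x) log₂(Q(x)/P(x))

Computing term by term:
  Q(1)·log₂(Q(1)/P(1)) = 0.25·log₂(0.25/0.4147) = -0.18253
  Q(2)·log₂(Q(2)/P(2)) = 0.25·log₂(0.25/0.5195) = -0.26380
  Q(3)·log₂(Q(3)/P(3)) = 0.25·log₂(0.25/0.0099) = 1.16459
  Q(4)·log₂(Q(4)/P(4)) = 0.25·log₂(0.25/0.0559) = 0.54025

D_KL(Q||P) = -0.18253 - 0.26380 + 1.16459 + 0.54025 = 1.25851 ≈ 1.2585 bits

These are NOT equal (difference: 0.5745 bits). KL divergence is asymmetric: D_KL(P||Q) ≠ D_KL(Q||P) in general.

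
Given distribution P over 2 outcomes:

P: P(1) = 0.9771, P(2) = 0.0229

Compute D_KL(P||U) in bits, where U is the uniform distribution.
0.8426 bits

U(i) = 1/2 for all i

D_KL(P||U) = Σ P(x) log₂(P(x) / (1/2))
           = Σ P(x) log₂(P(x)) + log₂(2)
           = log₂(2) - H(P)

H(P) = -Σ P(x) log₂(P(x)):
  -P(1)·log₂(P(1)) = -(0.9771)·log₂(0.9771) = 0.03266
  -P(2)·log₂(P(2)) = -(0.0229)·log₂(0.0229) = 0.12477
H(P) = 0.03266 + 0.12477 = 0.15743 bits

log₂(2) = 1.00000 bits

D_KL(P||U) = 1.00000 - 0.15743 = 0.84257 ≈ 0.8426 bits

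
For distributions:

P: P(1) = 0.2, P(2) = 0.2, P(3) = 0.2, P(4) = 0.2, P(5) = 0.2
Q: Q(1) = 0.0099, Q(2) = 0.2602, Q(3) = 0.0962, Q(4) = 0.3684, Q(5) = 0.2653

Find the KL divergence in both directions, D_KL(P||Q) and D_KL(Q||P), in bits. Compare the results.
D_KL(P||Q) = 0.7448 bits, D_KL(Q||P) = 0.3871 bits. D_KL(P||Q) is larger than D_KL(Q||P) by 0.3577 bits; the two directions differ.

D_KL(P||Q) = Σ P(x) log₂(P(x)/Q(x))

Computing term by term:
  P(1)·log₂(P(1)/Q(1)) = 0.2·log₂(0.2/0.0099) = 0.86729
  P(2)·log₂(P(2)/Q(2)) = 0.2·log₂(0.2/0.2602) = -0.07592
  P(3)·log₂(P(3)/Q(3)) = 0.2·log₂(0.2/0.0962) = 0.21118
  P(4)·log₂(P(4)/Q(4)) = 0.2·log₂(0.2/0.3684) = -0.17625
  P(5)·log₂(P(5)/Q(5)) = 0.2·log₂(0.2/0.2653) = -0.08152

D_KL(P||Q) = 0.86729 - 0.07592 + 0.21118 - 0.17625 - 0.08152 = 0.74478 ≈ 0.7448 bits

D_KL(Q||P) = Σ Q(x) log₂(Q(x)/P(x))

Computing term by term:
  Q(1)·log₂(Q(1)/P(1)) = 0.0099·log₂(0.0099/0.2) = -0.04293
  Q(2)·log₂(Q(2)/P(2)) = 0.2602·log₂(0.2602/0.2) = 0.09878
  Q(3)·log₂(Q(3)/P(3)) = 0.0962·log₂(0.0962/0.2) = -0.10158
  Q(4)·log₂(Q(4)/P(4)) = 0.3684·log₂(0.3684/0.2) = 0.32466
  Q(5)·log₂(Q(5)/P(5)) = 0.2653·log₂(0.2653/0.2) = 0.10814

D_KL(Q||P) = -0.04293 + 0.09878 - 0.10158 + 0.32466 + 0.10814 = 0.38707 ≈ 0.3871 bits

These are NOT equal (difference: 0.3577 bits). KL divergence is asymmetric: D_KL(P||Q) ≠ D_KL(Q||P) in general.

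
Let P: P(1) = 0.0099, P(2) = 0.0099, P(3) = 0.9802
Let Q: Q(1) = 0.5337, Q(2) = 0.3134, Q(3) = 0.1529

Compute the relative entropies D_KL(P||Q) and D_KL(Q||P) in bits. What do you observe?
D_KL(P||Q) = 2.5211 bits, D_KL(Q||P) = 4.2224 bits. The two directions give different values (D_KL(Q||P) exceeds D_KL(P||Q) by 1.7013 bits): KL divergence is asymmetric.

D_KL(P||Q) = Σ P(x) log₂(P(x)/Q(x))

Computing term by term:
  P(1)·log₂(P(1)/Q(1)) = 0.0099·log₂(0.0099/0.5337) = -0.05695
  P(2)·log₂(P(2)/Q(2)) = 0.0099·log₂(0.0099/0.3134) = -0.04935
  P(3)·log₂(P(3)/Q(3)) = 0.9802·log₂(0.9802/0.1529) = 2.62741

D_KL(P||Q) = -0.05695 - 0.04935 + 2.62741 = 2.52111 ≈ 2.5211 bits

D_KL(Q||P) = Σ Q(x) log₂(Q(x)/P(x))

Computing term by term:
  Q(1)·log₂(Q(1)/P(1)) = 0.5337·log₂(0.5337/0.0099) = 3.07009
  Q(2)·log₂(Q(2)/P(2)) = 0.3134·log₂(0.3134/0.0099) = 1.56212
  Q(3)·log₂(Q(3)/P(3)) = 0.1529·log₂(0.1529/0.9802) = -0.40985

D_KL(Q||P) = 3.07009 + 1.56212 - 0.40985 = 4.22236 ≈ 4.2224 bits

These are NOT equal (difference: 1.7013 bits). KL divergence is asymmetric: D_KL(P||Q) ≠ D_KL(Q||P) in general.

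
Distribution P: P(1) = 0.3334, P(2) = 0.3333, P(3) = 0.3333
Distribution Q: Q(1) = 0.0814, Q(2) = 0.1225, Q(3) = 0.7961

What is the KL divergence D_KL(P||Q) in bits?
0.7408 bits

D_KL(P||Q) = Σ P(x) log₂(P(x)/Q(x))

Computing term by term:
  P(1)·log₂(P(1)/Q(1)) = 0.3334·log₂(0.3334/0.0814) = 0.67819
  P(2)·log₂(P(2)/Q(2)) = 0.3333·log₂(0.3333/0.1225) = 0.48130
  P(3)·log₂(P(3)/Q(3)) = 0.3333·log₂(0.3333/0.7961) = -0.41867

D_KL(P||Q) = 0.67819 + 0.48130 - 0.41867 = 0.74082 ≈ 0.7408 bits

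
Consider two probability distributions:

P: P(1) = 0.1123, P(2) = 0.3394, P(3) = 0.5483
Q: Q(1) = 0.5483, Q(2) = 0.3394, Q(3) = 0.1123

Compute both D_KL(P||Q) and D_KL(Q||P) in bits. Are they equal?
D_KL(P||Q) = 0.9974 bits, D_KL(Q||P) = 0.9974 bits. Yes, in this case they are equal (although KL divergence is not symmetric in general).

D_KL(P||Q) = Σ P(x) log₂(P(x)/Q(x))

Computing term by term:
  P(1)·log₂(P(1)/Q(1)) = 0.1123·log₂(0.1123/0.5483) = -0.25690
  P(2)·log₂(P(2)/Q(2)) = 0.3394·log₂(0.3394/0.3394) = 0.00000
  P(3)·log₂(P(3)/Q(3)) = 0.5483·log₂(0.5483/0.1123) = 1.25430

D_KL(P||Q) = -0.25690 + 0.00000 + 1.25430 = 0.99740 ≈ 0.9974 bits

D_KL(Q||P) = Σ Q(x) log₂(Q(x)/P(x))

Computing term by term:
  Q(1)·log₂(Q(1)/P(1)) = 0.5483·log₂(0.5483/0.1123) = 1.25430
  Q(2)·log₂(Q(2)/P(2)) = 0.3394·log₂(0.3394/0.3394) = 0.00000
  Q(3)·log₂(Q(3)/P(3)) = 0.1123·log₂(0.1123/0.5483) = -0.25690

D_KL(Q||P) = 1.25430 + 0.00000 - 0.25690 = 0.99740 ≈ 0.9974 bits

These ARE equal here. Q is P with outcomes relabeled (Q(1) = P(3), Q(3) = P(1)) by a relabeling that is its own inverse, so the two sums contain exactly the same terms in a different order. This is a special case — KL divergence is not symmetric in general: D_KL(P||Q) ≠ D_KL(Q||P) for most P, Q.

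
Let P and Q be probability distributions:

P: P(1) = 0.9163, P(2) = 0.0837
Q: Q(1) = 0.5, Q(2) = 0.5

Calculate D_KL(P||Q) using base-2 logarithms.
0.5849 bits

D_KL(P||Q) = Σ P(x) log₂(P(x)/Q(x))

Computing term by term:
  P(1)·log₂(P(1)/Q(1)) = 0.9163·log₂(0.9163/0.5) = 0.80075
  P(2)·log₂(P(2)/Q(2)) = 0.0837·log₂(0.0837/0.5) = -0.21583

D_KL(P||Q) = 0.80075 - 0.21583 = 0.58492 ≈ 0.5849 bits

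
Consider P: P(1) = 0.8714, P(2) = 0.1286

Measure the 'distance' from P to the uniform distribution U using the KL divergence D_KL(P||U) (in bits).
0.4464 bits

U(i) = 1/2 for all i

D_KL(P||U) = Σ P(x) log₂(P(x) / (1/2))
           = Σ P(x) log₂(P(x)) + log₂(2)
           = log₂(2) - H(P)

H(P) = -Σ P(x) log₂(P(x)):
  -P(1)·log₂(P(1)) = -(0.8714)·log₂(0.8714) = 0.17305
  -P(2)·log₂(P(2)) = -(0.1286)·log₂(0.1286) = 0.38053
H(P) = 0.17305 + 0.38053 = 0.55358 bits

log₂(2) = 1.00000 bits

D_KL(P||U) = 1.00000 - 0.55358 = 0.44642 ≈ 0.4464 bits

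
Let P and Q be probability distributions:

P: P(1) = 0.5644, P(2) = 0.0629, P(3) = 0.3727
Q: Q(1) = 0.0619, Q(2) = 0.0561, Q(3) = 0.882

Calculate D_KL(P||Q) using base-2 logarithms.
1.3469 bits

D_KL(P||Q) = Σ P(x) log₂(P(x)/Q(x))

Computing term by term:
  P(1)·log₂(P(1)/Q(1)) = 0.5644·log₂(0.5644/0.0619) = 1.79971
  P(2)·log₂(P(2)/Q(2)) = 0.0629·log₂(0.0629/0.0561) = 0.01038
  P(3)·log₂(P(3)/Q(3)) = 0.3727·log₂(0.3727/0.882) = -0.46318

D_KL(P||Q) = 1.79971 + 0.01038 - 0.46318 = 1.34691 ≈ 1.3469 bits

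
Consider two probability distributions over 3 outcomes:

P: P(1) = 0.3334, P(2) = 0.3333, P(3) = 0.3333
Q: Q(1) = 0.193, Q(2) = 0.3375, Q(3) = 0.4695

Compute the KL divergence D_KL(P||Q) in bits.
0.0922 bits

D_KL(P||Q) = Σ P(x) log₂(P(x)/Q(x))

Computing term by term:
  P(1)·log₂(P(1)/Q(1)) = 0.3334·log₂(0.3334/0.193) = 0.26294
  P(2)·log₂(P(2)/Q(2)) = 0.3333·log₂(0.3333/0.3375) = -0.00602
  P(3)·log₂(P(3)/Q(3)) = 0.3333·log₂(0.3333/0.4695) = -0.16475

D_KL(P||Q) = 0.26294 - 0.00602 - 0.16475 = 0.09217 ≈ 0.0922 bits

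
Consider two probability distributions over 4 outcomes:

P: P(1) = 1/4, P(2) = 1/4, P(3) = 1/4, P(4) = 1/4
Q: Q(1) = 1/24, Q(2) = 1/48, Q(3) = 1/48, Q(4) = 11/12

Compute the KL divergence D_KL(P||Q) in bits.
1.9701 bits

D_KL(P||Q) = Σ P(x) log₂(P(x)/Q(x))

Computing term by term:
  P(1)·log₂(P(1)/Q(1)) = (1/4)·log₂((1/4)/(1/24)) = 0.64624
  P(2)·log₂(P(2)/Q(2)) = (1/4)·log₂((1/4)/(1/48)) = 0.89624
  P(3)·log₂(P(3)/Q(3)) = (1/4)·log₂((1/4)/(1/48)) = 0.89624
  P(4)·log₂(P(4)/Q(4)) = (1/4)·log₂((1/4)/(11/12)) = -0.46862

D_KL(P||Q) = 0.64624 + 0.89624 + 0.89624 - 0.46862 = 1.97010 ≈ 1.9701 bits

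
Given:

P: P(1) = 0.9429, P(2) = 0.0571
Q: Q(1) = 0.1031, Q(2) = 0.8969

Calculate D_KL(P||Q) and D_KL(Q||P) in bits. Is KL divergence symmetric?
D_KL(P||Q) = 2.7839 bits, D_KL(Q||P) = 3.2345 bits. No, KL divergence is not symmetric.

D_KL(P||Q) = Σ P(x) log₂(P(x)/Q(x))

Computing term by term:
  P(1)·log₂(P(1)/Q(1)) = 0.9429·log₂(0.9429/0.1031) = 3.01074
  P(2)·log₂(P(2)/Q(2)) = 0.0571·log₂(0.0571/0.8969) = -0.22688

D_KL(P||Q) = 3.01074 - 0.22688 = 2.78386 ≈ 2.7839 bits

D_KL(Q||P) = Σ Q(x) log₂(Q(x)/P(x))

Computing term by term:
  Q(1)·log₂(Q(1)/P(1)) = 0.1031·log₂(0.1031/0.9429) = -0.32920
  Q(2)·log₂(Q(2)/P(2)) = 0.8969·log₂(0.8969/0.0571) = 3.56373

D_KL(Q||P) = -0.32920 + 3.56373 = 3.23453 ≈ 3.2345 bits

These are NOT equal (difference: 0.4506 bits). KL divergence is asymmetric: D_KL(P||Q) ≠ D_KL(Q||P) in general.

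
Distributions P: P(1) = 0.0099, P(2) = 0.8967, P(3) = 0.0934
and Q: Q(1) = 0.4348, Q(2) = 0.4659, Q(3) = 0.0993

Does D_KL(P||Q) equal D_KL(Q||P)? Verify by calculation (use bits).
D_KL(P||Q) = 0.7848 bits, D_KL(Q||P) = 1.9413 bits. No — D_KL(P||Q) ≠ D_KL(Q||P) for this pair.

D_KL(P||Q) = Σ P(x) log₂(P(x)/Q(x))

Computing term by term:
  P(1)·log₂(P(1)/Q(1)) = 0.0099·log₂(0.0099/0.4348) = -0.05402
  P(2)·log₂(P(2)/Q(2)) = 0.8967·log₂(0.8967/0.4659) = 0.84703
  P(3)·log₂(P(3)/Q(3)) = 0.0934·log₂(0.0934/0.0993) = -0.00825

D_KL(P||Q) = -0.05402 + 0.84703 - 0.00825 = 0.78476 ≈ 0.7848 bits

D_KL(Q||P) = Σ Q(x) log₂(Q(x)/P(x))

Computing term by term:
  Q(1)·log₂(Q(1)/P(1)) = 0.4348·log₂(0.4348/0.0099) = 2.37261
  Q(2)·log₂(Q(2)/P(2)) = 0.4659·log₂(0.4659/0.8967) = -0.44009
  Q(3)·log₂(Q(3)/P(3)) = 0.0993·log₂(0.0993/0.0934) = 0.00878

D_KL(Q||P) = 2.37261 - 0.44009 + 0.00878 = 1.94130 ≈ 1.9413 bits

These are NOT equal (difference: 1.1565 bits). KL divergence is asymmetric: D_KL(P||Q) ≠ D_KL(Q||P) in general.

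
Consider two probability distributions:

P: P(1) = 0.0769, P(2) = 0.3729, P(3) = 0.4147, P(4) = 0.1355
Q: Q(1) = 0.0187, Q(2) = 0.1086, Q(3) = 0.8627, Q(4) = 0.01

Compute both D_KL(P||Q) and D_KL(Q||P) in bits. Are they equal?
D_KL(P||Q) = 0.8918 bits, D_KL(Q||P) = 0.6427 bits. No, they are not equal.

D_KL(P||Q) = Σ P(x) log₂(P(x)/Q(x))

Computing term by term:
  P(1)·log₂(P(1)/Q(1)) = 0.0769·log₂(0.0769/0.0187) = 0.15687
  P(2)·log₂(P(2)/Q(2)) = 0.3729·log₂(0.3729/0.1086) = 0.66367
  P(3)·log₂(P(3)/Q(3)) = 0.4147·log₂(0.4147/0.8627) = -0.43825
  P(4)·log₂(P(4)/Q(4)) = 0.1355·log₂(0.1355/0.01) = 0.50951

D_KL(P||Q) = 0.15687 + 0.66367 - 0.43825 + 0.50951 = 0.89180 ≈ 0.8918 bits

D_KL(Q||P) = Σ Q(x) log₂(Q(x)/P(x))

Computing term by term:
  Q(1)·log₂(Q(1)/P(1)) = 0.0187·log₂(0.0187/0.0769) = -0.03815
  Q(2)·log₂(Q(2)/P(2)) = 0.1086·log₂(0.1086/0.3729) = -0.19328
  Q(3)·log₂(Q(3)/P(3)) = 0.8627·log₂(0.8627/0.4147) = 0.91169
  Q(4)·log₂(Q(4)/P(4)) = 0.01·log₂(0.01/0.1355) = -0.03760

D_KL(Q||P) = -0.03815 - 0.19328 + 0.91169 - 0.03760 = 0.64266 ≈ 0.6427 bits

These are NOT equal (difference: 0.2491 bits). KL divergence is asymmetric: D_KL(P||Q) ≠ D_KL(Q||P) in general.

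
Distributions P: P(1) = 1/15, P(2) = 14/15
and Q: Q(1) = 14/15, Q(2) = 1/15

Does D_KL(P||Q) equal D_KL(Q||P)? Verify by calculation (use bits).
D_KL(P||Q) = 3.2997 bits, D_KL(Q||P) = 3.2997 bits. Yes — for this pair D_KL(P||Q) = D_KL(Q||P).

D_KL(P||Q) = Σ P(x) log₂(P(x)/Q(x))

Computing term by term:
  P(1)·log₂(P(1)/Q(1)) = (1/15)·log₂((1/15)/(14/15)) = -0.25382
  P(2)·log₂(P(2)/Q(2)) = (14/15)·log₂((14/15)/(1/15)) = 3.55353

D_KL(P||Q) = -0.25382 + 3.55353 = 3.29971 ≈ 3.2997 bits

D_KL(Q||P) = Σ Q(x) log₂(Q(x)/P(x))

Computing term by term:
  Q(1)·log₂(Q(1)/P(1)) = (14/15)·log₂((14/15)/(1/15)) = 3.55353
  Q(2)·log₂(Q(2)/P(2)) = (1/15)·log₂((1/15)/(14/15)) = -0.25382

D_KL(Q||P) = 3.55353 - 0.25382 = 3.29971 ≈ 3.2997 bits

These ARE equal here. Q is P with outcomes relabeled (Q(1) = P(2), Q(2) = P(1)) by a relabeling that is its own inverse, so the two sums contain exactly the same terms in a different order. This is a special case — KL divergence is not symmetric in general: D_KL(P||Q) ≠ D_KL(Q||P) for most P, Q.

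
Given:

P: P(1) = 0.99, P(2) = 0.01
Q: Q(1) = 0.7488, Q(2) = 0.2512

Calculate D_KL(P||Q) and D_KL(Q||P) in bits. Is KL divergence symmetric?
D_KL(P||Q) = 0.3523 bits, D_KL(Q||P) = 0.8666 bits. No, KL divergence is not symmetric.

D_KL(P||Q) = Σ P(x) log₂(P(x)/Q(x))

Computing term by term:
  P(1)·log₂(P(1)/Q(1)) = 0.99·log₂(0.99/0.7488) = 0.39882
  P(2)·log₂(P(2)/Q(2)) = 0.01·log₂(0.01/0.2512) = -0.04651

D_KL(P||Q) = 0.39882 - 0.04651 = 0.35231 ≈ 0.3523 bits

D_KL(Q||P) = Σ Q(x) log₂(Q(x)/P(x))

Computing term by term:
  Q(1)·log₂(Q(1)/P(1)) = 0.7488·log₂(0.7488/0.99) = -0.30165
  Q(2)·log₂(Q(2)/P(2)) = 0.2512·log₂(0.2512/0.01) = 1.16827

D_KL(Q||P) = -0.30165 + 1.16827 = 0.86662 ≈ 0.8666 bits

These are NOT equal (difference: 0.5143 bits). KL divergence is asymmetric: D_KL(P||Q) ≠ D_KL(Q||P) in general.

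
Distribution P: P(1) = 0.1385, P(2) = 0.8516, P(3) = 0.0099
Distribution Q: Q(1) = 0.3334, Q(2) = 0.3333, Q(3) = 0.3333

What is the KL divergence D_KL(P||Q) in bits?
0.9268 bits

D_KL(P||Q) = Σ P(x) log₂(P(x)/Q(x))

Computing term by term:
  P(1)·log₂(P(1)/Q(1)) = 0.1385·log₂(0.1385/0.3334) = -0.17553
  P(2)·log₂(P(2)/Q(2)) = 0.8516·log₂(0.8516/0.3333) = 1.15252
  P(3)·log₂(P(3)/Q(3)) = 0.0099·log₂(0.0099/0.3333) = -0.05023

D_KL(P||Q) = -0.17553 + 1.15252 - 0.05023 = 0.92676 ≈ 0.9268 bits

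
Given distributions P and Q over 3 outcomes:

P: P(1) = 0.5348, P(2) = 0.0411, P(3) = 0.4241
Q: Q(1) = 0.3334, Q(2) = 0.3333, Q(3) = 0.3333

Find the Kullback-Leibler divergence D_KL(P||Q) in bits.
0.3879 bits

D_KL(P||Q) = Σ P(x) log₂(P(x)/Q(x))

Computing term by term:
  P(1)·log₂(P(1)/Q(1)) = 0.5348·log₂(0.5348/0.3334) = 0.36460
  P(2)·log₂(P(2)/Q(2)) = 0.0411·log₂(0.0411/0.3333) = -0.12411
  P(3)·log₂(P(3)/Q(3)) = 0.4241·log₂(0.4241/0.3333) = 0.14741

D_KL(P||Q) = 0.36460 - 0.12411 + 0.14741 = 0.38790 ≈ 0.3879 bits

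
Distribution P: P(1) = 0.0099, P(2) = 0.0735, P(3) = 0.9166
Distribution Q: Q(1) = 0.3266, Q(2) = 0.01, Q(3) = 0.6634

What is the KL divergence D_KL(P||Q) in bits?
0.5891 bits

D_KL(P||Q) = Σ P(x) log₂(P(x)/Q(x))

Computing term by term:
  P(1)·log₂(P(1)/Q(1)) = 0.0099·log₂(0.0099/0.3266) = -0.04994
  P(2)·log₂(P(2)/Q(2)) = 0.0735·log₂(0.0735/0.01) = 0.21151
  P(3)·log₂(P(3)/Q(3)) = 0.9166·log₂(0.9166/0.6634) = 0.42751

D_KL(P||Q) = -0.04994 + 0.21151 + 0.42751 = 0.58908 ≈ 0.5891 bits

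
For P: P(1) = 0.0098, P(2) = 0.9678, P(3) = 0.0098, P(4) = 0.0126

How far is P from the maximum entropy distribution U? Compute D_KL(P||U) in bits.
1.7440 bits

U(i) = 1/4 for all i

D_KL(P||U) = Σ P(x) log₂(P(x) / (1/4))
           = Σ P(x) log₂(P(x)) + log₂(4)
           = log₂(4) - H(P)

H(P) = -Σ P(x) log₂(P(x)):
  -P(1)·log₂(P(1)) = -(0.0098)·log₂(0.0098) = 0.06540
  -P(2)·log₂(P(2)) = -(0.9678)·log₂(0.9678) = 0.04570
  -P(3)·log₂(P(3)) = -(0.0098)·log₂(0.0098) = 0.06540
  -P(4)·log₂(P(4)) = -(0.0126)·log₂(0.0126) = 0.07951
H(P) = 0.06540 + 0.04570 + 0.06540 + 0.07951 = 0.25601 bits

log₂(4) = 2.00000 bits

D_KL(P||U) = 2.00000 - 0.25601 = 1.74399 ≈ 1.7440 bits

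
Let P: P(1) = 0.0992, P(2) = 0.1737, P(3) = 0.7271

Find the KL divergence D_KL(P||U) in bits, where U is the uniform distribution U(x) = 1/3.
0.4813 bits

U(i) = 1/3 for all i

D_KL(P||U) = Σ P(x) log₂(P(x) / (1/3))
           = Σ P(x) log₂(P(x)) + log₂(3)
           = log₂(3) - H(P)

H(P) = -Σ P(x) log₂(P(x)):
  -P(1)·log₂(P(1)) = -(0.0992)·log₂(0.0992) = 0.33068
  -P(2)·log₂(P(2)) = -(0.1737)·log₂(0.1737) = 0.43865
  -P(3)·log₂(P(3)) = -(0.7271)·log₂(0.7271) = 0.33430
H(P) = 0.33068 + 0.43865 + 0.33430 = 1.10363 bits

log₂(3) = 1.58496 bits

D_KL(P||U) = 1.58496 - 1.10363 = 0.48133 ≈ 0.4813 bits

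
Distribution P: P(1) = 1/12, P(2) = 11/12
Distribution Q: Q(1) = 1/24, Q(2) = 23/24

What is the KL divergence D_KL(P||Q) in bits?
0.0245 bits

D_KL(P||Q) = Σ P(x) log₂(P(x)/Q(x))

Computing term by term:
  P(1)·log₂(P(1)/Q(1)) = (1/12)·log₂((1/12)/(1/24)) = 0.08333
  P(2)·log₂(P(2)/Q(2)) = (11/12)·log₂((11/12)/(23/24)) = -0.05879

D_KL(P||Q) = 0.08333 - 0.05879 = 0.02454 ≈ 0.0245 bits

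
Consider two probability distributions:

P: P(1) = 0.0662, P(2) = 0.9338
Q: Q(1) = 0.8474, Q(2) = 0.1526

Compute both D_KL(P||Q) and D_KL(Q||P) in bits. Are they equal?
D_KL(P||Q) = 2.1969 bits, D_KL(Q||P) = 2.7181 bits. No, they are not equal.

D_KL(P||Q) = Σ P(x) log₂(P(x)/Q(x))

Computing term by term:
  P(1)·log₂(P(1)/Q(1)) = 0.0662·log₂(0.0662/0.8474) = -0.24349
  P(2)·log₂(P(2)/Q(2)) = 0.9338·log₂(0.9338/0.1526) = 2.44035

D_KL(P||Q) = -0.24349 + 2.44035 = 2.19686 ≈ 2.1969 bits

D_KL(Q||P) = Σ Q(x) log₂(Q(x)/P(x))

Computing term by term:
  Q(1)·log₂(Q(1)/P(1)) = 0.8474·log₂(0.8474/0.0662) = 3.11686
  Q(2)·log₂(Q(2)/P(2)) = 0.1526·log₂(0.1526/0.9338) = -0.39880

D_KL(Q||P) = 3.11686 - 0.39880 = 2.71806 ≈ 2.7181 bits

These are NOT equal (difference: 0.5212 bits). KL divergence is asymmetric: D_KL(P||Q) ≠ D_KL(Q||P) in general.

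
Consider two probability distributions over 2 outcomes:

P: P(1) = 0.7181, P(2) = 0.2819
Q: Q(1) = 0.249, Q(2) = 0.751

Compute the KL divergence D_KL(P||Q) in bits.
0.6988 bits

D_KL(P||Q) = Σ P(x) log₂(P(x)/Q(x))

Computing term by term:
  P(1)·log₂(P(1)/Q(1)) = 0.7181·log₂(0.7181/0.249) = 1.09728
  P(2)·log₂(P(2)/Q(2)) = 0.2819·log₂(0.2819/0.751) = -0.39850

D_KL(P||Q) = 1.09728 - 0.39850 = 0.69878 ≈ 0.6988 bits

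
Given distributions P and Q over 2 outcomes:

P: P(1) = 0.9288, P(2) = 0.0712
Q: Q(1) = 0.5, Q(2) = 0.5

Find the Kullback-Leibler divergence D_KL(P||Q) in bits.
0.6296 bits

D_KL(P||Q) = Σ P(x) log₂(P(x)/Q(x))

Computing term by term:
  P(1)·log₂(P(1)/Q(1)) = 0.9288·log₂(0.9288/0.5) = 0.82983
  P(2)·log₂(P(2)/Q(2)) = 0.0712·log₂(0.0712/0.5) = -0.20021

D_KL(P||Q) = 0.82983 - 0.20021 = 0.62962 ≈ 0.6296 bits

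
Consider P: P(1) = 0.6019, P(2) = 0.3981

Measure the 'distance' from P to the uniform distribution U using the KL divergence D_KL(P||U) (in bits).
0.0302 bits

U(i) = 1/2 for all i

D_KL(P||U) = Σ P(x) log₂(P(x) / (1/2))
           = Σ P(x) log₂(P(x)) + log₂(2)
           = log₂(2) - H(P)

H(P) = -Σ P(x) log₂(P(x)):
  -P(1)·log₂(P(1)) = -(0.6019)·log₂(0.6019) = 0.44083
  -P(2)·log₂(P(2)) = -(0.3981)·log₂(0.3981) = 0.52899
H(P) = 0.44083 + 0.52899 = 0.96982 bits

log₂(2) = 1.00000 bits

D_KL(P||U) = 1.00000 - 0.96982 = 0.03018 ≈ 0.0302 bits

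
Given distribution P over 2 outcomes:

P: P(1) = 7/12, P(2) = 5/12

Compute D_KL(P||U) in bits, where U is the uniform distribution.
0.0201 bits

U(i) = 1/2 for all i

D_KL(P||U) = Σ P(x) log₂(P(x) / (1/2))
           = Σ P(x) log₂(P(x)) + log₂(2)
           = log₂(2) - H(P)

H(P) = -Σ P(x) log₂(P(x)):
  -P(1)·log₂(P(1)) = -(7/12)·log₂(7/12) = 0.45360
  -P(2)·log₂(P(2)) = -(5/12)·log₂(5/12) = 0.52626
H(P) = 0.45360 + 0.52626 = 0.97986 bits

log₂(2) = 1.00000 bits

D_KL(P||U) = 1.00000 - 0.97986 = 0.02014 ≈ 0.0201 bits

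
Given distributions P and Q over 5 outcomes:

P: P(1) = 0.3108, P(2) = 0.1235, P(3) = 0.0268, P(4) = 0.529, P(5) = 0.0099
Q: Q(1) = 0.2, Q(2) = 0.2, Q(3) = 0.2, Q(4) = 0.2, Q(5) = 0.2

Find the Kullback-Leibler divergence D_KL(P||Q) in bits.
0.7335 bits

D_KL(P||Q) = Σ P(x) log₂(P(x)/Q(x))

Computing term by term:
  P(1)·log₂(P(1)/Q(1)) = 0.3108·log₂(0.3108/0.2) = 0.19766
  P(2)·log₂(P(2)/Q(2)) = 0.1235·log₂(0.1235/0.2) = -0.08589
  P(3)·log₂(P(3)/Q(3)) = 0.0268·log₂(0.0268/0.2) = -0.07771
  P(4)·log₂(P(4)/Q(4)) = 0.529·log₂(0.529/0.2) = 0.74233
  P(5)·log₂(P(5)/Q(5)) = 0.0099·log₂(0.0099/0.2) = -0.04293

D_KL(P||Q) = 0.19766 - 0.08589 - 0.07771 + 0.74233 - 0.04293 = 0.73346 ≈ 0.7335 bits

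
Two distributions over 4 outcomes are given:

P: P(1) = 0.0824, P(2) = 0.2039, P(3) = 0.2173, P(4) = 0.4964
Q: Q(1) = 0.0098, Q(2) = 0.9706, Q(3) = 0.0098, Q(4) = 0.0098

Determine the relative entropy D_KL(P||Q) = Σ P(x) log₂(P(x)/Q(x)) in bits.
3.5765 bits

D_KL(P||Q) = Σ P(x) log₂(P(x)/Q(x))

Computing term by term:
  P(1)·log₂(P(1)/Q(1)) = 0.0824·log₂(0.0824/0.0098) = 0.25312
  P(2)·log₂(P(2)/Q(2)) = 0.2039·log₂(0.2039/0.9706) = -0.45898
  P(3)·log₂(P(3)/Q(3)) = 0.2173·log₂(0.2173/0.0098) = 0.97150
  P(4)·log₂(P(4)/Q(4)) = 0.4964·log₂(0.4964/0.0098) = 2.81090

D_KL(P||Q) = 0.25312 - 0.45898 + 0.97150 + 2.81090 = 3.57654 ≈ 3.5765 bits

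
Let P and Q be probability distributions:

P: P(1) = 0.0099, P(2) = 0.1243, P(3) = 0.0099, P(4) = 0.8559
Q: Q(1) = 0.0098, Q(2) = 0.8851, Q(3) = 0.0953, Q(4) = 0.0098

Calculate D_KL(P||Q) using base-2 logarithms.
5.1351 bits

D_KL(P||Q) = Σ P(x) log₂(P(x)/Q(x))

Computing term by term:
  P(1)·log₂(P(1)/Q(1)) = 0.0099·log₂(0.0099/0.0098) = 0.00015
  P(2)·log₂(P(2)/Q(2)) = 0.1243·log₂(0.1243/0.8851) = -0.35202
  P(3)·log₂(P(3)/Q(3)) = 0.0099·log₂(0.0099/0.0953) = -0.03234
  P(4)·log₂(P(4)/Q(4)) = 0.8559·log₂(0.8559/0.0098) = 5.51929

D_KL(P||Q) = 0.00015 - 0.35202 - 0.03234 + 5.51929 = 5.13508 ≈ 5.1351 bits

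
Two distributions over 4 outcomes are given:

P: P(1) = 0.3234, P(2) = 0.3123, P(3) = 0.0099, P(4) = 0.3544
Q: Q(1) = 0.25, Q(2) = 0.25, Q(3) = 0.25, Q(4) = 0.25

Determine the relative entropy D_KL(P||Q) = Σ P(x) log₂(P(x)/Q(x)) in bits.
0.3527 bits

D_KL(P||Q) = Σ P(x) log₂(P(x)/Q(x))

Computing term by term:
  P(1)·log₂(P(1)/Q(1)) = 0.3234·log₂(0.3234/0.25) = 0.12011
  P(2)·log₂(P(2)/Q(2)) = 0.3123·log₂(0.3123/0.25) = 0.10025
  P(3)·log₂(P(3)/Q(3)) = 0.0099·log₂(0.0099/0.25) = -0.04612
  P(4)·log₂(P(4)/Q(4)) = 0.3544·log₂(0.3544/0.25) = 0.17842

D_KL(P||Q) = 0.12011 + 0.10025 - 0.04612 + 0.17842 = 0.35266 ≈ 0.3527 bits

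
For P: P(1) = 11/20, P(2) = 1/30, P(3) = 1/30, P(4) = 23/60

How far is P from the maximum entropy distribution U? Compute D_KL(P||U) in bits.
0.6682 bits

U(i) = 1/4 for all i

D_KL(P||U) = Σ P(x) log₂(P(x) / (1/4))
           = Σ P(x) log₂(P(x)) + log₂(4)
           = log₂(4) - H(P)

H(P) = -Σ P(x) log₂(P(x)):
  -P(1)·log₂(P(1)) = -(11/20)·log₂(11/20) = 0.47437
  -P(2)·log₂(P(2)) = -(1/30)·log₂(1/30) = 0.16356
  -P(3)·log₂(P(3)) = -(1/30)·log₂(1/30) = 0.16356
  -P(4)·log₂(P(4)) = -(23/60)·log₂(23/60) = 0.53028
H(P) = 0.47437 + 0.16356 + 0.16356 + 0.53028 = 1.33177 bits

log₂(4) = 2.00000 bits

D_KL(P||U) = 2.00000 - 1.33177 = 0.66823 ≈ 0.6682 bits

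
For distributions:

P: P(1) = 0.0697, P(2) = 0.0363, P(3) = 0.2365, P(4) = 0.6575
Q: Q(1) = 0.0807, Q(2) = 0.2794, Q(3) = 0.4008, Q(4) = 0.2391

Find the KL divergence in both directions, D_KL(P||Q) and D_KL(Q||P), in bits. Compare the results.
D_KL(P||Q) = 0.6579 bits, D_KL(Q||P) = 0.7958 bits. D_KL(Q||P) is larger than D_KL(P||Q) by 0.1379 bits; the two directions differ.

D_KL(P||Q) = Σ P(x) log₂(P(x)/Q(x))

Computing term by term:
  P(1)·log₂(P(1)/Q(1)) = 0.0697·log₂(0.0697/0.0807) = -0.01474
  P(2)·log₂(P(2)/Q(2)) = 0.0363·log₂(0.0363/0.2794) = -0.10688
  P(3)·log₂(P(3)/Q(3)) = 0.2365·log₂(0.2365/0.4008) = -0.17999
  P(4)·log₂(P(4)/Q(4)) = 0.6575·log₂(0.6575/0.2391) = 0.95954

D_KL(P||Q) = -0.01474 - 0.10688 - 0.17999 + 0.95954 = 0.65793 ≈ 0.6579 bits

D_KL(Q||P) = Σ Q(x) log₂(Q(x)/P(x))

Computing term by term:
  Q(1)·log₂(Q(1)/P(1)) = 0.0807·log₂(0.0807/0.0697) = 0.01706
  Q(2)·log₂(Q(2)/P(2)) = 0.2794·log₂(0.2794/0.0363) = 0.82263
  Q(3)·log₂(Q(3)/P(3)) = 0.4008·log₂(0.4008/0.2365) = 0.30503
  Q(4)·log₂(Q(4)/P(4)) = 0.2391·log₂(0.2391/0.6575) = -0.34894

D_KL(Q||P) = 0.01706 + 0.82263 + 0.30503 - 0.34894 = 0.79578 ≈ 0.7958 bits

These are NOT equal (difference: 0.1379 bits). KL divergence is asymmetric: D_KL(P||Q) ≠ D_KL(Q||P) in general.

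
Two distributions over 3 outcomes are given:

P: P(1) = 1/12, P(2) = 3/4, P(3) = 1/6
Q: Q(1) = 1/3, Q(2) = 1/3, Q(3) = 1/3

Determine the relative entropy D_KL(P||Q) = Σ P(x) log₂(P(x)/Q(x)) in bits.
0.5441 bits

D_KL(P||Q) = Σ P(x) log₂(P(x)/Q(x))

Computing term by term:
  P(1)·log₂(P(1)/Q(1)) = (1/12)·log₂((1/12)/(1/3)) = -0.16667
  P(2)·log₂(P(2)/Q(2)) = (3/4)·log₂((3/4)/(1/3)) = 0.87744
  P(3)·log₂(P(3)/Q(3)) = (1/6)·log₂((1/6)/(1/3)) = -0.16667

D_KL(P||Q) = -0.16667 + 0.87744 - 0.16667 = 0.54410 ≈ 0.5441 bits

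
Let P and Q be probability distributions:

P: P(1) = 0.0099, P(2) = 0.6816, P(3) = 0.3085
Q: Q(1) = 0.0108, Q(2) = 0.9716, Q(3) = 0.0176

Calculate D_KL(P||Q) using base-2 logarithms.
0.9248 bits

D_KL(P||Q) = Σ P(x) log₂(P(x)/Q(x))

Computing term by term:
  P(1)·log₂(P(1)/Q(1)) = 0.0099·log₂(0.0099/0.0108) = -0.00124
  P(2)·log₂(P(2)/Q(2)) = 0.6816·log₂(0.6816/0.9716) = -0.34860
  P(3)·log₂(P(3)/Q(3)) = 0.3085·log₂(0.3085/0.0176) = 1.27461

D_KL(P||Q) = -0.00124 - 0.34860 + 1.27461 = 0.92477 ≈ 0.9248 bits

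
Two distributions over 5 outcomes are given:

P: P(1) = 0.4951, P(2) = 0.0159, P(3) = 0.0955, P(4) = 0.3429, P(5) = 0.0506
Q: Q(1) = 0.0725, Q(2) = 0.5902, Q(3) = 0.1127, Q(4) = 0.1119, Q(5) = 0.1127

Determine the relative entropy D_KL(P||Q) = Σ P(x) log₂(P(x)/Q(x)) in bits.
1.7621 bits

D_KL(P||Q) = Σ P(x) log₂(P(x)/Q(x))

Computing term by term:
  P(1)·log₂(P(1)/Q(1)) = 0.4951·log₂(0.4951/0.0725) = 1.37225
  P(2)·log₂(P(2)/Q(2)) = 0.0159·log₂(0.0159/0.5902) = -0.08290
  P(3)·log₂(P(3)/Q(3)) = 0.0955·log₂(0.0955/0.1127) = -0.02282
  P(4)·log₂(P(4)/Q(4)) = 0.3429·log₂(0.3429/0.1119) = 0.55398
  P(5)·log₂(P(5)/Q(5)) = 0.0506·log₂(0.0506/0.1127) = -0.05846

D_KL(P||Q) = 1.37225 - 0.08290 - 0.02282 + 0.55398 - 0.05846 = 1.76205 ≈ 1.7621 bits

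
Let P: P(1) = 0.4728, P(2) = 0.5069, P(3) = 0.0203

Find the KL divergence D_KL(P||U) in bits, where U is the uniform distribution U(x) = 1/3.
0.4630 bits

U(i) = 1/3 for all i

D_KL(P||U) = Σ P(x) log₂(P(x) / (1/3))
           = Σ P(x) log₂(P(x)) + log₂(3)
           = log₂(3) - H(P)

H(P) = -Σ P(x) log₂(P(x)):
  -P(1)·log₂(P(1)) = -(0.4728)·log₂(0.4728) = 0.51095
  -P(2)·log₂(P(2)) = -(0.5069)·log₂(0.5069) = 0.49688
  -P(3)·log₂(P(3)) = -(0.0203)·log₂(0.0203) = 0.11413
H(P) = 0.51095 + 0.49688 + 0.11413 = 1.12196 bits

log₂(3) = 1.58496 bits

D_KL(P||U) = 1.58496 - 1.12196 = 0.46300 ≈ 0.4630 bits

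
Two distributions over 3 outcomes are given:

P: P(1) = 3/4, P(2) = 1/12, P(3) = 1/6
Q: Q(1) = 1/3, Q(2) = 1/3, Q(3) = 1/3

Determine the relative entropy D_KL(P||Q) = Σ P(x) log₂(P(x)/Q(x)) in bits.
0.5441 bits

D_KL(P||Q) = Σ P(x) log₂(P(x)/Q(x))

Computing term by term:
  P(1)·log₂(P(1)/Q(1)) = (3/4)·log₂((3/4)/(1/3)) = 0.87744
  P(2)·log₂(P(2)/Q(2)) = (1/12)·log₂((1/12)/(1/3)) = -0.16667
  P(3)·log₂(P(3)/Q(3)) = (1/6)·log₂((1/6)/(1/3)) = -0.16667

D_KL(P||Q) = 0.87744 - 0.16667 - 0.16667 = 0.54410 ≈ 0.5441 bits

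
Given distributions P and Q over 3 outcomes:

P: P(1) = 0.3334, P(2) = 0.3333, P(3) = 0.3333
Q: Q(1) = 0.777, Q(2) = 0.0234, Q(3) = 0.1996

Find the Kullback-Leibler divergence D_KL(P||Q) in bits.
1.1169 bits

D_KL(P||Q) = Σ P(x) log₂(P(x)/Q(x))

Computing term by term:
  P(1)·log₂(P(1)/Q(1)) = 0.3334·log₂(0.3334/0.777) = -0.40697
  P(2)·log₂(P(2)/Q(2)) = 0.3333·log₂(0.3333/0.0234) = 1.27729
  P(3)·log₂(P(3)/Q(3)) = 0.3333·log₂(0.3333/0.1996) = 0.24655

D_KL(P||Q) = -0.40697 + 1.27729 + 0.24655 = 1.11687 ≈ 1.1169 bits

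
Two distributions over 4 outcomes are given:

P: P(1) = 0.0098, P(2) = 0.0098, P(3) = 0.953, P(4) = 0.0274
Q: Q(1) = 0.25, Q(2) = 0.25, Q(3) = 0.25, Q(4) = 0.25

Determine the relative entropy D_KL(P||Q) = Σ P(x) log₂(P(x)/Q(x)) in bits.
1.6608 bits

D_KL(P||Q) = Σ P(x) log₂(P(x)/Q(x))

Computing term by term:
  P(1)·log₂(P(1)/Q(1)) = 0.0098·log₂(0.0098/0.25) = -0.04580
  P(2)·log₂(P(2)/Q(2)) = 0.0098·log₂(0.0098/0.25) = -0.04580
  P(3)·log₂(P(3)/Q(3)) = 0.953·log₂(0.953/0.25) = 1.83981
  P(4)·log₂(P(4)/Q(4)) = 0.0274·log₂(0.0274/0.25) = -0.08740

D_KL(P||Q) = -0.04580 - 0.04580 + 1.83981 - 0.08740 = 1.66081 ≈ 1.6608 bits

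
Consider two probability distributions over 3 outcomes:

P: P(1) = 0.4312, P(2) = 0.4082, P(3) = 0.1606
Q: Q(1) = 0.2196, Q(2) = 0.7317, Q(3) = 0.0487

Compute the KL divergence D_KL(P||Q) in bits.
0.3525 bits

D_KL(P||Q) = Σ P(x) log₂(P(x)/Q(x))

Computing term by term:
  P(1)·log₂(P(1)/Q(1)) = 0.4312·log₂(0.4312/0.2196) = 0.41976
  P(2)·log₂(P(2)/Q(2)) = 0.4082·log₂(0.4082/0.7317) = -0.34369
  P(3)·log₂(P(3)/Q(3)) = 0.1606·log₂(0.1606/0.0487) = 0.27647

D_KL(P||Q) = 0.41976 - 0.34369 + 0.27647 = 0.35254 ≈ 0.3525 bits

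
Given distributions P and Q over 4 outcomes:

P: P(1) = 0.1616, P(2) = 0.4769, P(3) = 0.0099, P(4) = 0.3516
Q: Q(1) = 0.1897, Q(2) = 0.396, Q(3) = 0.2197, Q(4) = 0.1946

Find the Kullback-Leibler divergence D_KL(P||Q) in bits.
0.3463 bits

D_KL(P||Q) = Σ P(x) log₂(P(x)/Q(x))

Computing term by term:
  P(1)·log₂(P(1)/Q(1)) = 0.1616·log₂(0.1616/0.1897) = -0.03738
  P(2)·log₂(P(2)/Q(2)) = 0.4769·log₂(0.4769/0.396) = 0.12790
  P(3)·log₂(P(3)/Q(3)) = 0.0099·log₂(0.0099/0.2197) = -0.04427
  P(4)·log₂(P(4)/Q(4)) = 0.3516·log₂(0.3516/0.1946) = 0.30006

D_KL(P||Q) = -0.03738 + 0.12790 - 0.04427 + 0.30006 = 0.34631 ≈ 0.3463 bits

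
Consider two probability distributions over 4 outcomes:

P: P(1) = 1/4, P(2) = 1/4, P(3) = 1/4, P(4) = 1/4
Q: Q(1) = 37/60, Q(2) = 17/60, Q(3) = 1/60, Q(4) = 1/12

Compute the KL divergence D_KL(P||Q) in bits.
1.0022 bits

D_KL(P||Q) = Σ P(x) log₂(P(x)/Q(x))

Computing term by term:
  P(1)·log₂(P(1)/Q(1)) = (1/4)·log₂((1/4)/(37/60)) = -0.32564
  P(2)·log₂(P(2)/Q(2)) = (1/4)·log₂((1/4)/(17/60)) = -0.04514
  P(3)·log₂(P(3)/Q(3)) = (1/4)·log₂((1/4)/(1/60)) = 0.97672
  P(4)·log₂(P(4)/Q(4)) = (1/4)·log₂((1/4)/(1/12)) = 0.39624

D_KL(P||Q) = -0.32564 - 0.04514 + 0.97672 + 0.39624 = 1.00218 ≈ 1.0022 bits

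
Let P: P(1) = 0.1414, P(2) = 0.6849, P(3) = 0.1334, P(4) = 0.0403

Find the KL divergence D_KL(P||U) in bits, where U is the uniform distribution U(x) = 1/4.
0.6526 bits

U(i) = 1/4 for all i

D_KL(P||U) = Σ P(x) log₂(P(x) / (1/4))
           = Σ P(x) log₂(P(x)) + log₂(4)
           = log₂(4) - H(P)

H(P) = -Σ P(x) log₂(P(x)):
  -P(1)·log₂(P(1)) = -(0.1414)·log₂(0.1414) = 0.39905
  -P(2)·log₂(P(2)) = -(0.6849)·log₂(0.6849) = 0.37398
  -P(3)·log₂(P(3)) = -(0.1334)·log₂(0.1334) = 0.38768
  -P(4)·log₂(P(4)) = -(0.0403)·log₂(0.0403) = 0.18671
H(P) = 0.39905 + 0.37398 + 0.38768 + 0.18671 = 1.34742 bits

log₂(4) = 2.00000 bits

D_KL(P||U) = 2.00000 - 1.34742 = 0.65258 ≈ 0.6526 bits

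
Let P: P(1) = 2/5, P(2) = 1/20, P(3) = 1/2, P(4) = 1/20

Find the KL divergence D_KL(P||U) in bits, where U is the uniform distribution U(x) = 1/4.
0.5390 bits

U(i) = 1/4 for all i

D_KL(P||U) = Σ P(x) log₂(P(x) / (1/4))
           = Σ P(x) log₂(P(x)) + log₂(4)
           = log₂(4) - H(P)

H(P) = -Σ P(x) log₂(P(x)):
  -P(1)·log₂(P(1)) = -(2/5)·log₂(2/5) = 0.52877
  -P(2)·log₂(P(2)) = -(1/20)·log₂(1/20) = 0.21610
  -P(3)·log₂(P(3)) = -(1/2)·log₂(1/2) = 0.50000
  -P(4)·log₂(P(4)) = -(1/20)·log₂(1/20) = 0.21610
H(P) = 0.52877 + 0.21610 + 0.50000 + 0.21610 = 1.46097 bits

log₂(4) = 2.00000 bits

D_KL(P||U) = 2.00000 - 1.46097 = 0.53903 ≈ 0.5390 bits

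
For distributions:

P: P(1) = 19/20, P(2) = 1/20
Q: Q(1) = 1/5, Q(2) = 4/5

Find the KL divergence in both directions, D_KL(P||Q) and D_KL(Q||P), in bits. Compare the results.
D_KL(P||Q) = 1.9355 bits, D_KL(Q||P) = 2.7504 bits. D_KL(Q||P) is larger than D_KL(P||Q) by 0.8149 bits; the two directions differ.

D_KL(P||Q) = Σ P(x) log₂(P(x)/Q(x))

Computing term by term:
  P(1)·log₂(P(1)/Q(1)) = (19/20)·log₂((19/20)/(1/5)) = 2.13553
  P(2)·log₂(P(2)/Q(2)) = (1/20)·log₂((1/20)/(4/5)) = -0.20000

D_KL(P||Q) = 2.13553 - 0.20000 = 1.93553 ≈ 1.9355 bits

D_KL(Q||P) = Σ Q(x) log₂(Q(x)/P(x))

Computing term by term:
  Q(1)·log₂(Q(1)/P(1)) = (1/5)·log₂((1/5)/(19/20)) = -0.44959
  Q(2)·log₂(Q(2)/P(2)) = (4/5)·log₂((4/5)/(1/20)) = 3.20000

D_KL(Q||P) = -0.44959 + 3.20000 = 2.75041 ≈ 2.7504 bits

These are NOT equal (difference: 0.8149 bits). KL divergence is asymmetric: D_KL(P||Q) ≠ D_KL(Q||P) in general.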